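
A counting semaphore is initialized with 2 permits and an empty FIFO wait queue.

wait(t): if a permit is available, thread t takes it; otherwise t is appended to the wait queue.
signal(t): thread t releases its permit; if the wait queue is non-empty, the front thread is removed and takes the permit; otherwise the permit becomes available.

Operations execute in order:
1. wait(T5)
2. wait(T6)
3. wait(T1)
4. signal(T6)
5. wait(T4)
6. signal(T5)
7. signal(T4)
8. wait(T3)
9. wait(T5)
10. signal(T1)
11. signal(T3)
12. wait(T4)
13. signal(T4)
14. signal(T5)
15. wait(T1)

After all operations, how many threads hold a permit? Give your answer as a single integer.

Answer: 1

Derivation:
Step 1: wait(T5) -> count=1 queue=[] holders={T5}
Step 2: wait(T6) -> count=0 queue=[] holders={T5,T6}
Step 3: wait(T1) -> count=0 queue=[T1] holders={T5,T6}
Step 4: signal(T6) -> count=0 queue=[] holders={T1,T5}
Step 5: wait(T4) -> count=0 queue=[T4] holders={T1,T5}
Step 6: signal(T5) -> count=0 queue=[] holders={T1,T4}
Step 7: signal(T4) -> count=1 queue=[] holders={T1}
Step 8: wait(T3) -> count=0 queue=[] holders={T1,T3}
Step 9: wait(T5) -> count=0 queue=[T5] holders={T1,T3}
Step 10: signal(T1) -> count=0 queue=[] holders={T3,T5}
Step 11: signal(T3) -> count=1 queue=[] holders={T5}
Step 12: wait(T4) -> count=0 queue=[] holders={T4,T5}
Step 13: signal(T4) -> count=1 queue=[] holders={T5}
Step 14: signal(T5) -> count=2 queue=[] holders={none}
Step 15: wait(T1) -> count=1 queue=[] holders={T1}
Final holders: {T1} -> 1 thread(s)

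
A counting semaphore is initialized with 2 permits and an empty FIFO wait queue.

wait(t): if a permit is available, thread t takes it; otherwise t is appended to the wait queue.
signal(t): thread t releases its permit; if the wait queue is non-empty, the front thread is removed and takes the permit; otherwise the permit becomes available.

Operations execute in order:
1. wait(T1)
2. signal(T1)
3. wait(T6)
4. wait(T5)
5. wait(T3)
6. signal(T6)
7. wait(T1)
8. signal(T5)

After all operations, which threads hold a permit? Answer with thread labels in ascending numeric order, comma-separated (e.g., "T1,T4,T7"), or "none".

Answer: T1,T3

Derivation:
Step 1: wait(T1) -> count=1 queue=[] holders={T1}
Step 2: signal(T1) -> count=2 queue=[] holders={none}
Step 3: wait(T6) -> count=1 queue=[] holders={T6}
Step 4: wait(T5) -> count=0 queue=[] holders={T5,T6}
Step 5: wait(T3) -> count=0 queue=[T3] holders={T5,T6}
Step 6: signal(T6) -> count=0 queue=[] holders={T3,T5}
Step 7: wait(T1) -> count=0 queue=[T1] holders={T3,T5}
Step 8: signal(T5) -> count=0 queue=[] holders={T1,T3}
Final holders: T1,T3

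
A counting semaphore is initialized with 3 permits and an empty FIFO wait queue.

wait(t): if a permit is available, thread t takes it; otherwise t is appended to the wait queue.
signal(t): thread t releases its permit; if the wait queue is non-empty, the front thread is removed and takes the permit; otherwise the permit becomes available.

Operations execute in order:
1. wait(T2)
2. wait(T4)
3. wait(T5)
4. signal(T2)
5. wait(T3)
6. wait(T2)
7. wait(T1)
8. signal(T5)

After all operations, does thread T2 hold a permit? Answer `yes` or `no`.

Answer: yes

Derivation:
Step 1: wait(T2) -> count=2 queue=[] holders={T2}
Step 2: wait(T4) -> count=1 queue=[] holders={T2,T4}
Step 3: wait(T5) -> count=0 queue=[] holders={T2,T4,T5}
Step 4: signal(T2) -> count=1 queue=[] holders={T4,T5}
Step 5: wait(T3) -> count=0 queue=[] holders={T3,T4,T5}
Step 6: wait(T2) -> count=0 queue=[T2] holders={T3,T4,T5}
Step 7: wait(T1) -> count=0 queue=[T2,T1] holders={T3,T4,T5}
Step 8: signal(T5) -> count=0 queue=[T1] holders={T2,T3,T4}
Final holders: {T2,T3,T4} -> T2 in holders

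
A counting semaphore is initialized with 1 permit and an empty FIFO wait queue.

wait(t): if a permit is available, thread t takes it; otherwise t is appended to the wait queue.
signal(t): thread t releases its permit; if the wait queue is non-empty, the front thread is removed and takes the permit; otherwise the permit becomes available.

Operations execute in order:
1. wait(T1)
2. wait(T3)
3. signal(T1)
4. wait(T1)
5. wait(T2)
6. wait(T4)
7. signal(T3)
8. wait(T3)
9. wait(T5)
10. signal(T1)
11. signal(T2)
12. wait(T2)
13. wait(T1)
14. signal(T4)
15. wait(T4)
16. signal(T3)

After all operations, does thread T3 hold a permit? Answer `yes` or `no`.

Step 1: wait(T1) -> count=0 queue=[] holders={T1}
Step 2: wait(T3) -> count=0 queue=[T3] holders={T1}
Step 3: signal(T1) -> count=0 queue=[] holders={T3}
Step 4: wait(T1) -> count=0 queue=[T1] holders={T3}
Step 5: wait(T2) -> count=0 queue=[T1,T2] holders={T3}
Step 6: wait(T4) -> count=0 queue=[T1,T2,T4] holders={T3}
Step 7: signal(T3) -> count=0 queue=[T2,T4] holders={T1}
Step 8: wait(T3) -> count=0 queue=[T2,T4,T3] holders={T1}
Step 9: wait(T5) -> count=0 queue=[T2,T4,T3,T5] holders={T1}
Step 10: signal(T1) -> count=0 queue=[T4,T3,T5] holders={T2}
Step 11: signal(T2) -> count=0 queue=[T3,T5] holders={T4}
Step 12: wait(T2) -> count=0 queue=[T3,T5,T2] holders={T4}
Step 13: wait(T1) -> count=0 queue=[T3,T5,T2,T1] holders={T4}
Step 14: signal(T4) -> count=0 queue=[T5,T2,T1] holders={T3}
Step 15: wait(T4) -> count=0 queue=[T5,T2,T1,T4] holders={T3}
Step 16: signal(T3) -> count=0 queue=[T2,T1,T4] holders={T5}
Final holders: {T5} -> T3 not in holders

Answer: no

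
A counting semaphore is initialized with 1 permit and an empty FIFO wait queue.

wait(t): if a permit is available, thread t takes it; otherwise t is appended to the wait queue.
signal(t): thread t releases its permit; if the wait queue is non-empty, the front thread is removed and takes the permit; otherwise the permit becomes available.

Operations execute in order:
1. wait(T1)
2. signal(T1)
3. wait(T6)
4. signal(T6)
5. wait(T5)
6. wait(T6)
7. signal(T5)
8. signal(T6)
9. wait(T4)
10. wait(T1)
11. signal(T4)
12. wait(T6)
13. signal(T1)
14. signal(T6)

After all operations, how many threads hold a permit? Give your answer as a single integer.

Answer: 0

Derivation:
Step 1: wait(T1) -> count=0 queue=[] holders={T1}
Step 2: signal(T1) -> count=1 queue=[] holders={none}
Step 3: wait(T6) -> count=0 queue=[] holders={T6}
Step 4: signal(T6) -> count=1 queue=[] holders={none}
Step 5: wait(T5) -> count=0 queue=[] holders={T5}
Step 6: wait(T6) -> count=0 queue=[T6] holders={T5}
Step 7: signal(T5) -> count=0 queue=[] holders={T6}
Step 8: signal(T6) -> count=1 queue=[] holders={none}
Step 9: wait(T4) -> count=0 queue=[] holders={T4}
Step 10: wait(T1) -> count=0 queue=[T1] holders={T4}
Step 11: signal(T4) -> count=0 queue=[] holders={T1}
Step 12: wait(T6) -> count=0 queue=[T6] holders={T1}
Step 13: signal(T1) -> count=0 queue=[] holders={T6}
Step 14: signal(T6) -> count=1 queue=[] holders={none}
Final holders: {none} -> 0 thread(s)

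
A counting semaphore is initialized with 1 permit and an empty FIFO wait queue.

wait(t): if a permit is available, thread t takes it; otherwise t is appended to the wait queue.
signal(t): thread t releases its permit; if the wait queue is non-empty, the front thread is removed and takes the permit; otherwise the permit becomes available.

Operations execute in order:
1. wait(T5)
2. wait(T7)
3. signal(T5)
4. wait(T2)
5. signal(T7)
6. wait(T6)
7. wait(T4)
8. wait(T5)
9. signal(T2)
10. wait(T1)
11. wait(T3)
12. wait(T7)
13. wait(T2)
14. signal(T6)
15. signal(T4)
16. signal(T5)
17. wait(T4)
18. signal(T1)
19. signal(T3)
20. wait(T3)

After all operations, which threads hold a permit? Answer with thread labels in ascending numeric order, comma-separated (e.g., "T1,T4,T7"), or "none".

Answer: T7

Derivation:
Step 1: wait(T5) -> count=0 queue=[] holders={T5}
Step 2: wait(T7) -> count=0 queue=[T7] holders={T5}
Step 3: signal(T5) -> count=0 queue=[] holders={T7}
Step 4: wait(T2) -> count=0 queue=[T2] holders={T7}
Step 5: signal(T7) -> count=0 queue=[] holders={T2}
Step 6: wait(T6) -> count=0 queue=[T6] holders={T2}
Step 7: wait(T4) -> count=0 queue=[T6,T4] holders={T2}
Step 8: wait(T5) -> count=0 queue=[T6,T4,T5] holders={T2}
Step 9: signal(T2) -> count=0 queue=[T4,T5] holders={T6}
Step 10: wait(T1) -> count=0 queue=[T4,T5,T1] holders={T6}
Step 11: wait(T3) -> count=0 queue=[T4,T5,T1,T3] holders={T6}
Step 12: wait(T7) -> count=0 queue=[T4,T5,T1,T3,T7] holders={T6}
Step 13: wait(T2) -> count=0 queue=[T4,T5,T1,T3,T7,T2] holders={T6}
Step 14: signal(T6) -> count=0 queue=[T5,T1,T3,T7,T2] holders={T4}
Step 15: signal(T4) -> count=0 queue=[T1,T3,T7,T2] holders={T5}
Step 16: signal(T5) -> count=0 queue=[T3,T7,T2] holders={T1}
Step 17: wait(T4) -> count=0 queue=[T3,T7,T2,T4] holders={T1}
Step 18: signal(T1) -> count=0 queue=[T7,T2,T4] holders={T3}
Step 19: signal(T3) -> count=0 queue=[T2,T4] holders={T7}
Step 20: wait(T3) -> count=0 queue=[T2,T4,T3] holders={T7}
Final holders: T7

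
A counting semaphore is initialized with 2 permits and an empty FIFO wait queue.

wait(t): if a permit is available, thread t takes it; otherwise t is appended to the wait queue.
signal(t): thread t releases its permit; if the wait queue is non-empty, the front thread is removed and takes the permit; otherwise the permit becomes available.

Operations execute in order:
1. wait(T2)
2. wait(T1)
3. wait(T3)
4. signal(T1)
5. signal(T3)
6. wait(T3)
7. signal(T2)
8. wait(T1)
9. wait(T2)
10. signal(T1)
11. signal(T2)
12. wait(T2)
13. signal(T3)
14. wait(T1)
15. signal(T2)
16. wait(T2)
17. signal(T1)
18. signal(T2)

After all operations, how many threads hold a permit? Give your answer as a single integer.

Answer: 0

Derivation:
Step 1: wait(T2) -> count=1 queue=[] holders={T2}
Step 2: wait(T1) -> count=0 queue=[] holders={T1,T2}
Step 3: wait(T3) -> count=0 queue=[T3] holders={T1,T2}
Step 4: signal(T1) -> count=0 queue=[] holders={T2,T3}
Step 5: signal(T3) -> count=1 queue=[] holders={T2}
Step 6: wait(T3) -> count=0 queue=[] holders={T2,T3}
Step 7: signal(T2) -> count=1 queue=[] holders={T3}
Step 8: wait(T1) -> count=0 queue=[] holders={T1,T3}
Step 9: wait(T2) -> count=0 queue=[T2] holders={T1,T3}
Step 10: signal(T1) -> count=0 queue=[] holders={T2,T3}
Step 11: signal(T2) -> count=1 queue=[] holders={T3}
Step 12: wait(T2) -> count=0 queue=[] holders={T2,T3}
Step 13: signal(T3) -> count=1 queue=[] holders={T2}
Step 14: wait(T1) -> count=0 queue=[] holders={T1,T2}
Step 15: signal(T2) -> count=1 queue=[] holders={T1}
Step 16: wait(T2) -> count=0 queue=[] holders={T1,T2}
Step 17: signal(T1) -> count=1 queue=[] holders={T2}
Step 18: signal(T2) -> count=2 queue=[] holders={none}
Final holders: {none} -> 0 thread(s)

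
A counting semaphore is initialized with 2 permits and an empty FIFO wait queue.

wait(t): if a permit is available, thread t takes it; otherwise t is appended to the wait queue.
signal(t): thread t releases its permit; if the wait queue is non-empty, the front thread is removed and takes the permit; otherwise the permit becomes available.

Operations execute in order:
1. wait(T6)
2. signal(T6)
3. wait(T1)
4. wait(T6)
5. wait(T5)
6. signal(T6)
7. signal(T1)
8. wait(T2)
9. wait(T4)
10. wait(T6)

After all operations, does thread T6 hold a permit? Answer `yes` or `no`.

Answer: no

Derivation:
Step 1: wait(T6) -> count=1 queue=[] holders={T6}
Step 2: signal(T6) -> count=2 queue=[] holders={none}
Step 3: wait(T1) -> count=1 queue=[] holders={T1}
Step 4: wait(T6) -> count=0 queue=[] holders={T1,T6}
Step 5: wait(T5) -> count=0 queue=[T5] holders={T1,T6}
Step 6: signal(T6) -> count=0 queue=[] holders={T1,T5}
Step 7: signal(T1) -> count=1 queue=[] holders={T5}
Step 8: wait(T2) -> count=0 queue=[] holders={T2,T5}
Step 9: wait(T4) -> count=0 queue=[T4] holders={T2,T5}
Step 10: wait(T6) -> count=0 queue=[T4,T6] holders={T2,T5}
Final holders: {T2,T5} -> T6 not in holders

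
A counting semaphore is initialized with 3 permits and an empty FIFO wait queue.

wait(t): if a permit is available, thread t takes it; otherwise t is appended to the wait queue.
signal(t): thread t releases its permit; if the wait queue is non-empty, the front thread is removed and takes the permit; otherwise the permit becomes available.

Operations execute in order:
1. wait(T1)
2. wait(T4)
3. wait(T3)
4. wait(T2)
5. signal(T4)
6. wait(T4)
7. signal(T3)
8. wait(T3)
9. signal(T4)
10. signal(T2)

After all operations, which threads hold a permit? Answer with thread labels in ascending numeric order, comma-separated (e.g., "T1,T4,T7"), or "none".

Step 1: wait(T1) -> count=2 queue=[] holders={T1}
Step 2: wait(T4) -> count=1 queue=[] holders={T1,T4}
Step 3: wait(T3) -> count=0 queue=[] holders={T1,T3,T4}
Step 4: wait(T2) -> count=0 queue=[T2] holders={T1,T3,T4}
Step 5: signal(T4) -> count=0 queue=[] holders={T1,T2,T3}
Step 6: wait(T4) -> count=0 queue=[T4] holders={T1,T2,T3}
Step 7: signal(T3) -> count=0 queue=[] holders={T1,T2,T4}
Step 8: wait(T3) -> count=0 queue=[T3] holders={T1,T2,T4}
Step 9: signal(T4) -> count=0 queue=[] holders={T1,T2,T3}
Step 10: signal(T2) -> count=1 queue=[] holders={T1,T3}
Final holders: T1,T3

Answer: T1,T3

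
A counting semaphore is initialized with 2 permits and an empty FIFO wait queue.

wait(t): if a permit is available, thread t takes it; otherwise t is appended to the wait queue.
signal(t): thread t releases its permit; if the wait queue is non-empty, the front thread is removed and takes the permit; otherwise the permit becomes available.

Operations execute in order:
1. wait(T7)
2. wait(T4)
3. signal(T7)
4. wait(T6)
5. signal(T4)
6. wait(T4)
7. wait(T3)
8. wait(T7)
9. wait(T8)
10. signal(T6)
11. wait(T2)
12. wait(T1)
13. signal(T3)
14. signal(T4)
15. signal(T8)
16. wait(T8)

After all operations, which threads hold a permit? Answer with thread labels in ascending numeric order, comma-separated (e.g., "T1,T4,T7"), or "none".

Answer: T2,T7

Derivation:
Step 1: wait(T7) -> count=1 queue=[] holders={T7}
Step 2: wait(T4) -> count=0 queue=[] holders={T4,T7}
Step 3: signal(T7) -> count=1 queue=[] holders={T4}
Step 4: wait(T6) -> count=0 queue=[] holders={T4,T6}
Step 5: signal(T4) -> count=1 queue=[] holders={T6}
Step 6: wait(T4) -> count=0 queue=[] holders={T4,T6}
Step 7: wait(T3) -> count=0 queue=[T3] holders={T4,T6}
Step 8: wait(T7) -> count=0 queue=[T3,T7] holders={T4,T6}
Step 9: wait(T8) -> count=0 queue=[T3,T7,T8] holders={T4,T6}
Step 10: signal(T6) -> count=0 queue=[T7,T8] holders={T3,T4}
Step 11: wait(T2) -> count=0 queue=[T7,T8,T2] holders={T3,T4}
Step 12: wait(T1) -> count=0 queue=[T7,T8,T2,T1] holders={T3,T4}
Step 13: signal(T3) -> count=0 queue=[T8,T2,T1] holders={T4,T7}
Step 14: signal(T4) -> count=0 queue=[T2,T1] holders={T7,T8}
Step 15: signal(T8) -> count=0 queue=[T1] holders={T2,T7}
Step 16: wait(T8) -> count=0 queue=[T1,T8] holders={T2,T7}
Final holders: T2,T7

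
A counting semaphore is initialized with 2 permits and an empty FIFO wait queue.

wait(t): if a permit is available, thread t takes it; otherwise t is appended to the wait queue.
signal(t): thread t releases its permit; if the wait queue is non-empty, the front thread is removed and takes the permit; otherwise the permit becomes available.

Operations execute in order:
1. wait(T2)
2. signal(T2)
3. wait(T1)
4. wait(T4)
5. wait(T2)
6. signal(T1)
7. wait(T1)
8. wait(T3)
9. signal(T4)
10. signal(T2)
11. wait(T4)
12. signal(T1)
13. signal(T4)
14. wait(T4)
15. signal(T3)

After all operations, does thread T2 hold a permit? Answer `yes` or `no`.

Answer: no

Derivation:
Step 1: wait(T2) -> count=1 queue=[] holders={T2}
Step 2: signal(T2) -> count=2 queue=[] holders={none}
Step 3: wait(T1) -> count=1 queue=[] holders={T1}
Step 4: wait(T4) -> count=0 queue=[] holders={T1,T4}
Step 5: wait(T2) -> count=0 queue=[T2] holders={T1,T4}
Step 6: signal(T1) -> count=0 queue=[] holders={T2,T4}
Step 7: wait(T1) -> count=0 queue=[T1] holders={T2,T4}
Step 8: wait(T3) -> count=0 queue=[T1,T3] holders={T2,T4}
Step 9: signal(T4) -> count=0 queue=[T3] holders={T1,T2}
Step 10: signal(T2) -> count=0 queue=[] holders={T1,T3}
Step 11: wait(T4) -> count=0 queue=[T4] holders={T1,T3}
Step 12: signal(T1) -> count=0 queue=[] holders={T3,T4}
Step 13: signal(T4) -> count=1 queue=[] holders={T3}
Step 14: wait(T4) -> count=0 queue=[] holders={T3,T4}
Step 15: signal(T3) -> count=1 queue=[] holders={T4}
Final holders: {T4} -> T2 not in holders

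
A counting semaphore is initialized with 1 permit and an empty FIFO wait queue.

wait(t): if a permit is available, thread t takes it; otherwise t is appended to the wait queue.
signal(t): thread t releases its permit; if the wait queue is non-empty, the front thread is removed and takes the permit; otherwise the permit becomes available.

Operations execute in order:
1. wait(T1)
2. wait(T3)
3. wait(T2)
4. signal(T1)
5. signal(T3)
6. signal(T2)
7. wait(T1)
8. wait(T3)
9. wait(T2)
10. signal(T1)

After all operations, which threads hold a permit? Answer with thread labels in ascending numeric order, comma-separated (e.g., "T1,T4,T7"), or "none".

Answer: T3

Derivation:
Step 1: wait(T1) -> count=0 queue=[] holders={T1}
Step 2: wait(T3) -> count=0 queue=[T3] holders={T1}
Step 3: wait(T2) -> count=0 queue=[T3,T2] holders={T1}
Step 4: signal(T1) -> count=0 queue=[T2] holders={T3}
Step 5: signal(T3) -> count=0 queue=[] holders={T2}
Step 6: signal(T2) -> count=1 queue=[] holders={none}
Step 7: wait(T1) -> count=0 queue=[] holders={T1}
Step 8: wait(T3) -> count=0 queue=[T3] holders={T1}
Step 9: wait(T2) -> count=0 queue=[T3,T2] holders={T1}
Step 10: signal(T1) -> count=0 queue=[T2] holders={T3}
Final holders: T3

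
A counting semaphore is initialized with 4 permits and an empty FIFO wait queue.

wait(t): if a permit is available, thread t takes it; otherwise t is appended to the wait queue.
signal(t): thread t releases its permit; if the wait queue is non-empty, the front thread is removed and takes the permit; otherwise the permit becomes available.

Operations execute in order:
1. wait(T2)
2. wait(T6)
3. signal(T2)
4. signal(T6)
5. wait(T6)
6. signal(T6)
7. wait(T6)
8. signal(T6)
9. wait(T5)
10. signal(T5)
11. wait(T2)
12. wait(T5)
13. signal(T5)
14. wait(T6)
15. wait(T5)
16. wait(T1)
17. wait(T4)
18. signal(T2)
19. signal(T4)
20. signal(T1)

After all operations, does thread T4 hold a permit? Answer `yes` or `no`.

Answer: no

Derivation:
Step 1: wait(T2) -> count=3 queue=[] holders={T2}
Step 2: wait(T6) -> count=2 queue=[] holders={T2,T6}
Step 3: signal(T2) -> count=3 queue=[] holders={T6}
Step 4: signal(T6) -> count=4 queue=[] holders={none}
Step 5: wait(T6) -> count=3 queue=[] holders={T6}
Step 6: signal(T6) -> count=4 queue=[] holders={none}
Step 7: wait(T6) -> count=3 queue=[] holders={T6}
Step 8: signal(T6) -> count=4 queue=[] holders={none}
Step 9: wait(T5) -> count=3 queue=[] holders={T5}
Step 10: signal(T5) -> count=4 queue=[] holders={none}
Step 11: wait(T2) -> count=3 queue=[] holders={T2}
Step 12: wait(T5) -> count=2 queue=[] holders={T2,T5}
Step 13: signal(T5) -> count=3 queue=[] holders={T2}
Step 14: wait(T6) -> count=2 queue=[] holders={T2,T6}
Step 15: wait(T5) -> count=1 queue=[] holders={T2,T5,T6}
Step 16: wait(T1) -> count=0 queue=[] holders={T1,T2,T5,T6}
Step 17: wait(T4) -> count=0 queue=[T4] holders={T1,T2,T5,T6}
Step 18: signal(T2) -> count=0 queue=[] holders={T1,T4,T5,T6}
Step 19: signal(T4) -> count=1 queue=[] holders={T1,T5,T6}
Step 20: signal(T1) -> count=2 queue=[] holders={T5,T6}
Final holders: {T5,T6} -> T4 not in holders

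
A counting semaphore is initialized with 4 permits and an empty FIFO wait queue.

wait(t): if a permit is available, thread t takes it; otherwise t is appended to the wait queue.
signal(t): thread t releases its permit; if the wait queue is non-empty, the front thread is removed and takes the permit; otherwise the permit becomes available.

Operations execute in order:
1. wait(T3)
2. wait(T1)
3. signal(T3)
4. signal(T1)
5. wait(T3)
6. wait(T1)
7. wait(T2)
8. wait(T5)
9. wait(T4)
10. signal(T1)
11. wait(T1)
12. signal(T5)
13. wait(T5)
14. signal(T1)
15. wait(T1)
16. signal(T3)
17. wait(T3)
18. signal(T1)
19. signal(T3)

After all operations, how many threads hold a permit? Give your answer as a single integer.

Step 1: wait(T3) -> count=3 queue=[] holders={T3}
Step 2: wait(T1) -> count=2 queue=[] holders={T1,T3}
Step 3: signal(T3) -> count=3 queue=[] holders={T1}
Step 4: signal(T1) -> count=4 queue=[] holders={none}
Step 5: wait(T3) -> count=3 queue=[] holders={T3}
Step 6: wait(T1) -> count=2 queue=[] holders={T1,T3}
Step 7: wait(T2) -> count=1 queue=[] holders={T1,T2,T3}
Step 8: wait(T5) -> count=0 queue=[] holders={T1,T2,T3,T5}
Step 9: wait(T4) -> count=0 queue=[T4] holders={T1,T2,T3,T5}
Step 10: signal(T1) -> count=0 queue=[] holders={T2,T3,T4,T5}
Step 11: wait(T1) -> count=0 queue=[T1] holders={T2,T3,T4,T5}
Step 12: signal(T5) -> count=0 queue=[] holders={T1,T2,T3,T4}
Step 13: wait(T5) -> count=0 queue=[T5] holders={T1,T2,T3,T4}
Step 14: signal(T1) -> count=0 queue=[] holders={T2,T3,T4,T5}
Step 15: wait(T1) -> count=0 queue=[T1] holders={T2,T3,T4,T5}
Step 16: signal(T3) -> count=0 queue=[] holders={T1,T2,T4,T5}
Step 17: wait(T3) -> count=0 queue=[T3] holders={T1,T2,T4,T5}
Step 18: signal(T1) -> count=0 queue=[] holders={T2,T3,T4,T5}
Step 19: signal(T3) -> count=1 queue=[] holders={T2,T4,T5}
Final holders: {T2,T4,T5} -> 3 thread(s)

Answer: 3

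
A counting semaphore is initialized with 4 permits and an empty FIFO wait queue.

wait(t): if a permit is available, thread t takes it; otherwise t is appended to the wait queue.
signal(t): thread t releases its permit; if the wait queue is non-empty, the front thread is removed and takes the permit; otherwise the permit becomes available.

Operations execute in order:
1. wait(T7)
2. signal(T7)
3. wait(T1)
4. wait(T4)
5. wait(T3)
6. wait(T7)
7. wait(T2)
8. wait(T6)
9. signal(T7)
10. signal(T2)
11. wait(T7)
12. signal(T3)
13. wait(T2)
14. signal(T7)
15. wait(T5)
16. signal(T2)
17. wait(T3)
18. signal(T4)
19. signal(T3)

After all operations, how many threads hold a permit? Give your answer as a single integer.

Answer: 3

Derivation:
Step 1: wait(T7) -> count=3 queue=[] holders={T7}
Step 2: signal(T7) -> count=4 queue=[] holders={none}
Step 3: wait(T1) -> count=3 queue=[] holders={T1}
Step 4: wait(T4) -> count=2 queue=[] holders={T1,T4}
Step 5: wait(T3) -> count=1 queue=[] holders={T1,T3,T4}
Step 6: wait(T7) -> count=0 queue=[] holders={T1,T3,T4,T7}
Step 7: wait(T2) -> count=0 queue=[T2] holders={T1,T3,T4,T7}
Step 8: wait(T6) -> count=0 queue=[T2,T6] holders={T1,T3,T4,T7}
Step 9: signal(T7) -> count=0 queue=[T6] holders={T1,T2,T3,T4}
Step 10: signal(T2) -> count=0 queue=[] holders={T1,T3,T4,T6}
Step 11: wait(T7) -> count=0 queue=[T7] holders={T1,T3,T4,T6}
Step 12: signal(T3) -> count=0 queue=[] holders={T1,T4,T6,T7}
Step 13: wait(T2) -> count=0 queue=[T2] holders={T1,T4,T6,T7}
Step 14: signal(T7) -> count=0 queue=[] holders={T1,T2,T4,T6}
Step 15: wait(T5) -> count=0 queue=[T5] holders={T1,T2,T4,T6}
Step 16: signal(T2) -> count=0 queue=[] holders={T1,T4,T5,T6}
Step 17: wait(T3) -> count=0 queue=[T3] holders={T1,T4,T5,T6}
Step 18: signal(T4) -> count=0 queue=[] holders={T1,T3,T5,T6}
Step 19: signal(T3) -> count=1 queue=[] holders={T1,T5,T6}
Final holders: {T1,T5,T6} -> 3 thread(s)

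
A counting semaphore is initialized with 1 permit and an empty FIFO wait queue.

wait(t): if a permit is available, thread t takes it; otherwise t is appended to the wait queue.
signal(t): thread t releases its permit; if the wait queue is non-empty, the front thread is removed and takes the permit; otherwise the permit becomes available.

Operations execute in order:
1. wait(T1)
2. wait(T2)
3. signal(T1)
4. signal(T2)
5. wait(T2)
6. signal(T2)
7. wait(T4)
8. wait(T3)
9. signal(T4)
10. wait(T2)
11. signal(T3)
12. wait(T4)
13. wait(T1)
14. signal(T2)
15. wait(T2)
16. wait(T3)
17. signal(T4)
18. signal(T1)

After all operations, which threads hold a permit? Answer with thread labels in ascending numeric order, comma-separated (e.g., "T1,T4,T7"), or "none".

Step 1: wait(T1) -> count=0 queue=[] holders={T1}
Step 2: wait(T2) -> count=0 queue=[T2] holders={T1}
Step 3: signal(T1) -> count=0 queue=[] holders={T2}
Step 4: signal(T2) -> count=1 queue=[] holders={none}
Step 5: wait(T2) -> count=0 queue=[] holders={T2}
Step 6: signal(T2) -> count=1 queue=[] holders={none}
Step 7: wait(T4) -> count=0 queue=[] holders={T4}
Step 8: wait(T3) -> count=0 queue=[T3] holders={T4}
Step 9: signal(T4) -> count=0 queue=[] holders={T3}
Step 10: wait(T2) -> count=0 queue=[T2] holders={T3}
Step 11: signal(T3) -> count=0 queue=[] holders={T2}
Step 12: wait(T4) -> count=0 queue=[T4] holders={T2}
Step 13: wait(T1) -> count=0 queue=[T4,T1] holders={T2}
Step 14: signal(T2) -> count=0 queue=[T1] holders={T4}
Step 15: wait(T2) -> count=0 queue=[T1,T2] holders={T4}
Step 16: wait(T3) -> count=0 queue=[T1,T2,T3] holders={T4}
Step 17: signal(T4) -> count=0 queue=[T2,T3] holders={T1}
Step 18: signal(T1) -> count=0 queue=[T3] holders={T2}
Final holders: T2

Answer: T2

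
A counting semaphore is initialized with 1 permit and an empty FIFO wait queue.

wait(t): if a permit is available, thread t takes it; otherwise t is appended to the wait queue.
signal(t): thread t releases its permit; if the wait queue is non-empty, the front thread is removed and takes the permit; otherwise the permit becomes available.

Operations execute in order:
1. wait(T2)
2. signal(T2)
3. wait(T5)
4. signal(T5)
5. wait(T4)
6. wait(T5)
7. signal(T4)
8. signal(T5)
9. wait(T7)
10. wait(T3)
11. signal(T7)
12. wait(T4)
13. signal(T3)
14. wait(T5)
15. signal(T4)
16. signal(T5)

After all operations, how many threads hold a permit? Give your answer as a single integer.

Answer: 0

Derivation:
Step 1: wait(T2) -> count=0 queue=[] holders={T2}
Step 2: signal(T2) -> count=1 queue=[] holders={none}
Step 3: wait(T5) -> count=0 queue=[] holders={T5}
Step 4: signal(T5) -> count=1 queue=[] holders={none}
Step 5: wait(T4) -> count=0 queue=[] holders={T4}
Step 6: wait(T5) -> count=0 queue=[T5] holders={T4}
Step 7: signal(T4) -> count=0 queue=[] holders={T5}
Step 8: signal(T5) -> count=1 queue=[] holders={none}
Step 9: wait(T7) -> count=0 queue=[] holders={T7}
Step 10: wait(T3) -> count=0 queue=[T3] holders={T7}
Step 11: signal(T7) -> count=0 queue=[] holders={T3}
Step 12: wait(T4) -> count=0 queue=[T4] holders={T3}
Step 13: signal(T3) -> count=0 queue=[] holders={T4}
Step 14: wait(T5) -> count=0 queue=[T5] holders={T4}
Step 15: signal(T4) -> count=0 queue=[] holders={T5}
Step 16: signal(T5) -> count=1 queue=[] holders={none}
Final holders: {none} -> 0 thread(s)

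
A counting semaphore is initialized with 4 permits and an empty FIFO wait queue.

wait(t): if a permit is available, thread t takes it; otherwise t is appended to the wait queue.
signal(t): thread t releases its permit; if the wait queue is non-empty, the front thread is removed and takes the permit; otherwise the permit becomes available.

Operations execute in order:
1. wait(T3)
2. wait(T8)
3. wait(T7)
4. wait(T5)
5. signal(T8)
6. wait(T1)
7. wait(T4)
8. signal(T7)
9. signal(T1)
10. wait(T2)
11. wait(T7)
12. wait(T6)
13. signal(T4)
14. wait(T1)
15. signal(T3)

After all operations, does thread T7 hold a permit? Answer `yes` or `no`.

Answer: yes

Derivation:
Step 1: wait(T3) -> count=3 queue=[] holders={T3}
Step 2: wait(T8) -> count=2 queue=[] holders={T3,T8}
Step 3: wait(T7) -> count=1 queue=[] holders={T3,T7,T8}
Step 4: wait(T5) -> count=0 queue=[] holders={T3,T5,T7,T8}
Step 5: signal(T8) -> count=1 queue=[] holders={T3,T5,T7}
Step 6: wait(T1) -> count=0 queue=[] holders={T1,T3,T5,T7}
Step 7: wait(T4) -> count=0 queue=[T4] holders={T1,T3,T5,T7}
Step 8: signal(T7) -> count=0 queue=[] holders={T1,T3,T4,T5}
Step 9: signal(T1) -> count=1 queue=[] holders={T3,T4,T5}
Step 10: wait(T2) -> count=0 queue=[] holders={T2,T3,T4,T5}
Step 11: wait(T7) -> count=0 queue=[T7] holders={T2,T3,T4,T5}
Step 12: wait(T6) -> count=0 queue=[T7,T6] holders={T2,T3,T4,T5}
Step 13: signal(T4) -> count=0 queue=[T6] holders={T2,T3,T5,T7}
Step 14: wait(T1) -> count=0 queue=[T6,T1] holders={T2,T3,T5,T7}
Step 15: signal(T3) -> count=0 queue=[T1] holders={T2,T5,T6,T7}
Final holders: {T2,T5,T6,T7} -> T7 in holders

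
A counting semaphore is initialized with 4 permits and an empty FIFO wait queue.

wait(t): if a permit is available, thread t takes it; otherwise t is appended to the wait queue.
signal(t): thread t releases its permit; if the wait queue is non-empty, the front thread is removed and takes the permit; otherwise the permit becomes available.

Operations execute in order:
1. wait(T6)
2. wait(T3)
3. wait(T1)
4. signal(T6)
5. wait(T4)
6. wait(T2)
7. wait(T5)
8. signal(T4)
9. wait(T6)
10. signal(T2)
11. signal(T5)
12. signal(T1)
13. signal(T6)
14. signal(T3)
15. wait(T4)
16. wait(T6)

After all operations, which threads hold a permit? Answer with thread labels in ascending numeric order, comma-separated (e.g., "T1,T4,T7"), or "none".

Answer: T4,T6

Derivation:
Step 1: wait(T6) -> count=3 queue=[] holders={T6}
Step 2: wait(T3) -> count=2 queue=[] holders={T3,T6}
Step 3: wait(T1) -> count=1 queue=[] holders={T1,T3,T6}
Step 4: signal(T6) -> count=2 queue=[] holders={T1,T3}
Step 5: wait(T4) -> count=1 queue=[] holders={T1,T3,T4}
Step 6: wait(T2) -> count=0 queue=[] holders={T1,T2,T3,T4}
Step 7: wait(T5) -> count=0 queue=[T5] holders={T1,T2,T3,T4}
Step 8: signal(T4) -> count=0 queue=[] holders={T1,T2,T3,T5}
Step 9: wait(T6) -> count=0 queue=[T6] holders={T1,T2,T3,T5}
Step 10: signal(T2) -> count=0 queue=[] holders={T1,T3,T5,T6}
Step 11: signal(T5) -> count=1 queue=[] holders={T1,T3,T6}
Step 12: signal(T1) -> count=2 queue=[] holders={T3,T6}
Step 13: signal(T6) -> count=3 queue=[] holders={T3}
Step 14: signal(T3) -> count=4 queue=[] holders={none}
Step 15: wait(T4) -> count=3 queue=[] holders={T4}
Step 16: wait(T6) -> count=2 queue=[] holders={T4,T6}
Final holders: T4,T6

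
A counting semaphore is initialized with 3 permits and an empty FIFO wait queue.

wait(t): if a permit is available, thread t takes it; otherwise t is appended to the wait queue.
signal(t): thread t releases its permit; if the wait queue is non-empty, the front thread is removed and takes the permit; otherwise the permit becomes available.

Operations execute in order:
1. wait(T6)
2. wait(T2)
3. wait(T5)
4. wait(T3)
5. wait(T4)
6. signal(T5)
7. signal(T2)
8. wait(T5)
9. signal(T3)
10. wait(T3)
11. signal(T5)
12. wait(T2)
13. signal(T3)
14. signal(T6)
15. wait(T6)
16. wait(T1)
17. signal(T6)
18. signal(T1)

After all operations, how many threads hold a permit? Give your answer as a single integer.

Answer: 2

Derivation:
Step 1: wait(T6) -> count=2 queue=[] holders={T6}
Step 2: wait(T2) -> count=1 queue=[] holders={T2,T6}
Step 3: wait(T5) -> count=0 queue=[] holders={T2,T5,T6}
Step 4: wait(T3) -> count=0 queue=[T3] holders={T2,T5,T6}
Step 5: wait(T4) -> count=0 queue=[T3,T4] holders={T2,T5,T6}
Step 6: signal(T5) -> count=0 queue=[T4] holders={T2,T3,T6}
Step 7: signal(T2) -> count=0 queue=[] holders={T3,T4,T6}
Step 8: wait(T5) -> count=0 queue=[T5] holders={T3,T4,T6}
Step 9: signal(T3) -> count=0 queue=[] holders={T4,T5,T6}
Step 10: wait(T3) -> count=0 queue=[T3] holders={T4,T5,T6}
Step 11: signal(T5) -> count=0 queue=[] holders={T3,T4,T6}
Step 12: wait(T2) -> count=0 queue=[T2] holders={T3,T4,T6}
Step 13: signal(T3) -> count=0 queue=[] holders={T2,T4,T6}
Step 14: signal(T6) -> count=1 queue=[] holders={T2,T4}
Step 15: wait(T6) -> count=0 queue=[] holders={T2,T4,T6}
Step 16: wait(T1) -> count=0 queue=[T1] holders={T2,T4,T6}
Step 17: signal(T6) -> count=0 queue=[] holders={T1,T2,T4}
Step 18: signal(T1) -> count=1 queue=[] holders={T2,T4}
Final holders: {T2,T4} -> 2 thread(s)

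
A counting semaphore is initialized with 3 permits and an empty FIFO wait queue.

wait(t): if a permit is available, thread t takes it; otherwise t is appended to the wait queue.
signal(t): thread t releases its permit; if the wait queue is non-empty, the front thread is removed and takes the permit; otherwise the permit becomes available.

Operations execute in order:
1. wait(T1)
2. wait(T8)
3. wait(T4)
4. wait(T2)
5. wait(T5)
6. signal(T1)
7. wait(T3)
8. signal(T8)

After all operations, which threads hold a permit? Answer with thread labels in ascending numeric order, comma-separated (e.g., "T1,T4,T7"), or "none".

Step 1: wait(T1) -> count=2 queue=[] holders={T1}
Step 2: wait(T8) -> count=1 queue=[] holders={T1,T8}
Step 3: wait(T4) -> count=0 queue=[] holders={T1,T4,T8}
Step 4: wait(T2) -> count=0 queue=[T2] holders={T1,T4,T8}
Step 5: wait(T5) -> count=0 queue=[T2,T5] holders={T1,T4,T8}
Step 6: signal(T1) -> count=0 queue=[T5] holders={T2,T4,T8}
Step 7: wait(T3) -> count=0 queue=[T5,T3] holders={T2,T4,T8}
Step 8: signal(T8) -> count=0 queue=[T3] holders={T2,T4,T5}
Final holders: T2,T4,T5

Answer: T2,T4,T5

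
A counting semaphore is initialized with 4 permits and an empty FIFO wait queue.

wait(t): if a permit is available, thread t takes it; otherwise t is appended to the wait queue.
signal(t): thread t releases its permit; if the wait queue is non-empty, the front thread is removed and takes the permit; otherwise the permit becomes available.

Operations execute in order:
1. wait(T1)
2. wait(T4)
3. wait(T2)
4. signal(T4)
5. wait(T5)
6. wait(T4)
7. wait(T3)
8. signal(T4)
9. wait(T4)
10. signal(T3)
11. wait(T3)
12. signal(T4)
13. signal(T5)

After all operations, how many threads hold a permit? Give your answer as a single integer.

Answer: 3

Derivation:
Step 1: wait(T1) -> count=3 queue=[] holders={T1}
Step 2: wait(T4) -> count=2 queue=[] holders={T1,T4}
Step 3: wait(T2) -> count=1 queue=[] holders={T1,T2,T4}
Step 4: signal(T4) -> count=2 queue=[] holders={T1,T2}
Step 5: wait(T5) -> count=1 queue=[] holders={T1,T2,T5}
Step 6: wait(T4) -> count=0 queue=[] holders={T1,T2,T4,T5}
Step 7: wait(T3) -> count=0 queue=[T3] holders={T1,T2,T4,T5}
Step 8: signal(T4) -> count=0 queue=[] holders={T1,T2,T3,T5}
Step 9: wait(T4) -> count=0 queue=[T4] holders={T1,T2,T3,T5}
Step 10: signal(T3) -> count=0 queue=[] holders={T1,T2,T4,T5}
Step 11: wait(T3) -> count=0 queue=[T3] holders={T1,T2,T4,T5}
Step 12: signal(T4) -> count=0 queue=[] holders={T1,T2,T3,T5}
Step 13: signal(T5) -> count=1 queue=[] holders={T1,T2,T3}
Final holders: {T1,T2,T3} -> 3 thread(s)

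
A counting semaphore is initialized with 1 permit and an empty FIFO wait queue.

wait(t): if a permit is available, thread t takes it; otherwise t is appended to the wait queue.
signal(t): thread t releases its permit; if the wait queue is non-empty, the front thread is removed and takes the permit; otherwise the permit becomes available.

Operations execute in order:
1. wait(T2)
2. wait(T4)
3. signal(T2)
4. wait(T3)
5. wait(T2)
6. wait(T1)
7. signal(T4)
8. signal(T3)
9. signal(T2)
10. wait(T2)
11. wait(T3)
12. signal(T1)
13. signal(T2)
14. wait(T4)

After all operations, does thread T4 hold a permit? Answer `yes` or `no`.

Step 1: wait(T2) -> count=0 queue=[] holders={T2}
Step 2: wait(T4) -> count=0 queue=[T4] holders={T2}
Step 3: signal(T2) -> count=0 queue=[] holders={T4}
Step 4: wait(T3) -> count=0 queue=[T3] holders={T4}
Step 5: wait(T2) -> count=0 queue=[T3,T2] holders={T4}
Step 6: wait(T1) -> count=0 queue=[T3,T2,T1] holders={T4}
Step 7: signal(T4) -> count=0 queue=[T2,T1] holders={T3}
Step 8: signal(T3) -> count=0 queue=[T1] holders={T2}
Step 9: signal(T2) -> count=0 queue=[] holders={T1}
Step 10: wait(T2) -> count=0 queue=[T2] holders={T1}
Step 11: wait(T3) -> count=0 queue=[T2,T3] holders={T1}
Step 12: signal(T1) -> count=0 queue=[T3] holders={T2}
Step 13: signal(T2) -> count=0 queue=[] holders={T3}
Step 14: wait(T4) -> count=0 queue=[T4] holders={T3}
Final holders: {T3} -> T4 not in holders

Answer: no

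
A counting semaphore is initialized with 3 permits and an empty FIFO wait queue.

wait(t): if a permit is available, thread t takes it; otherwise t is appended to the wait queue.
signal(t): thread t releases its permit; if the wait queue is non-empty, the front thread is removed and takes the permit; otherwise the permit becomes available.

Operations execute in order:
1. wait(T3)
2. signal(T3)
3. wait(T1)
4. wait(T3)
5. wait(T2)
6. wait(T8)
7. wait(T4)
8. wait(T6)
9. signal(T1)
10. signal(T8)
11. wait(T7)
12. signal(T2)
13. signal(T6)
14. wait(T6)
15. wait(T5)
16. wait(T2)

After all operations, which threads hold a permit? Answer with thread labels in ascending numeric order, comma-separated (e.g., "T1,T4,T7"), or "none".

Step 1: wait(T3) -> count=2 queue=[] holders={T3}
Step 2: signal(T3) -> count=3 queue=[] holders={none}
Step 3: wait(T1) -> count=2 queue=[] holders={T1}
Step 4: wait(T3) -> count=1 queue=[] holders={T1,T3}
Step 5: wait(T2) -> count=0 queue=[] holders={T1,T2,T3}
Step 6: wait(T8) -> count=0 queue=[T8] holders={T1,T2,T3}
Step 7: wait(T4) -> count=0 queue=[T8,T4] holders={T1,T2,T3}
Step 8: wait(T6) -> count=0 queue=[T8,T4,T6] holders={T1,T2,T3}
Step 9: signal(T1) -> count=0 queue=[T4,T6] holders={T2,T3,T8}
Step 10: signal(T8) -> count=0 queue=[T6] holders={T2,T3,T4}
Step 11: wait(T7) -> count=0 queue=[T6,T7] holders={T2,T3,T4}
Step 12: signal(T2) -> count=0 queue=[T7] holders={T3,T4,T6}
Step 13: signal(T6) -> count=0 queue=[] holders={T3,T4,T7}
Step 14: wait(T6) -> count=0 queue=[T6] holders={T3,T4,T7}
Step 15: wait(T5) -> count=0 queue=[T6,T5] holders={T3,T4,T7}
Step 16: wait(T2) -> count=0 queue=[T6,T5,T2] holders={T3,T4,T7}
Final holders: T3,T4,T7

Answer: T3,T4,T7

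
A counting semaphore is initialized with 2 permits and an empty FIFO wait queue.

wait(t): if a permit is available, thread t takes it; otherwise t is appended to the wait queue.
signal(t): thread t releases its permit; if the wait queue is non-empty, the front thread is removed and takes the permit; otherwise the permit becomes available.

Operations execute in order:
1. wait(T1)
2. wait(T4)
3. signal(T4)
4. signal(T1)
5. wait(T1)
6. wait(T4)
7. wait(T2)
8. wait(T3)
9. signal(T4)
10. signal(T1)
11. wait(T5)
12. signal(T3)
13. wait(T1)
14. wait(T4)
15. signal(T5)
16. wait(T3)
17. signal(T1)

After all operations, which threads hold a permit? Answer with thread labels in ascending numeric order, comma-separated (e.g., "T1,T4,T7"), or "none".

Answer: T2,T4

Derivation:
Step 1: wait(T1) -> count=1 queue=[] holders={T1}
Step 2: wait(T4) -> count=0 queue=[] holders={T1,T4}
Step 3: signal(T4) -> count=1 queue=[] holders={T1}
Step 4: signal(T1) -> count=2 queue=[] holders={none}
Step 5: wait(T1) -> count=1 queue=[] holders={T1}
Step 6: wait(T4) -> count=0 queue=[] holders={T1,T4}
Step 7: wait(T2) -> count=0 queue=[T2] holders={T1,T4}
Step 8: wait(T3) -> count=0 queue=[T2,T3] holders={T1,T4}
Step 9: signal(T4) -> count=0 queue=[T3] holders={T1,T2}
Step 10: signal(T1) -> count=0 queue=[] holders={T2,T3}
Step 11: wait(T5) -> count=0 queue=[T5] holders={T2,T3}
Step 12: signal(T3) -> count=0 queue=[] holders={T2,T5}
Step 13: wait(T1) -> count=0 queue=[T1] holders={T2,T5}
Step 14: wait(T4) -> count=0 queue=[T1,T4] holders={T2,T5}
Step 15: signal(T5) -> count=0 queue=[T4] holders={T1,T2}
Step 16: wait(T3) -> count=0 queue=[T4,T3] holders={T1,T2}
Step 17: signal(T1) -> count=0 queue=[T3] holders={T2,T4}
Final holders: T2,T4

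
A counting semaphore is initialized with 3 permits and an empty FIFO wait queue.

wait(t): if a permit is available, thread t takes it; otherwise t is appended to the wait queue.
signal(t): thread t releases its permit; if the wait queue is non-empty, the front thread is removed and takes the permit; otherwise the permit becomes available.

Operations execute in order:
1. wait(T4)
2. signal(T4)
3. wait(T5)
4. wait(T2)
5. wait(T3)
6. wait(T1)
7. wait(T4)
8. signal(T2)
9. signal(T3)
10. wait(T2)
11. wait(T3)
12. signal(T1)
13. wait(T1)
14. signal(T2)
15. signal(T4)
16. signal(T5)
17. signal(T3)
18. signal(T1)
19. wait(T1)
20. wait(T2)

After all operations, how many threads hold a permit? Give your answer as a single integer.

Step 1: wait(T4) -> count=2 queue=[] holders={T4}
Step 2: signal(T4) -> count=3 queue=[] holders={none}
Step 3: wait(T5) -> count=2 queue=[] holders={T5}
Step 4: wait(T2) -> count=1 queue=[] holders={T2,T5}
Step 5: wait(T3) -> count=0 queue=[] holders={T2,T3,T5}
Step 6: wait(T1) -> count=0 queue=[T1] holders={T2,T3,T5}
Step 7: wait(T4) -> count=0 queue=[T1,T4] holders={T2,T3,T5}
Step 8: signal(T2) -> count=0 queue=[T4] holders={T1,T3,T5}
Step 9: signal(T3) -> count=0 queue=[] holders={T1,T4,T5}
Step 10: wait(T2) -> count=0 queue=[T2] holders={T1,T4,T5}
Step 11: wait(T3) -> count=0 queue=[T2,T3] holders={T1,T4,T5}
Step 12: signal(T1) -> count=0 queue=[T3] holders={T2,T4,T5}
Step 13: wait(T1) -> count=0 queue=[T3,T1] holders={T2,T4,T5}
Step 14: signal(T2) -> count=0 queue=[T1] holders={T3,T4,T5}
Step 15: signal(T4) -> count=0 queue=[] holders={T1,T3,T5}
Step 16: signal(T5) -> count=1 queue=[] holders={T1,T3}
Step 17: signal(T3) -> count=2 queue=[] holders={T1}
Step 18: signal(T1) -> count=3 queue=[] holders={none}
Step 19: wait(T1) -> count=2 queue=[] holders={T1}
Step 20: wait(T2) -> count=1 queue=[] holders={T1,T2}
Final holders: {T1,T2} -> 2 thread(s)

Answer: 2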